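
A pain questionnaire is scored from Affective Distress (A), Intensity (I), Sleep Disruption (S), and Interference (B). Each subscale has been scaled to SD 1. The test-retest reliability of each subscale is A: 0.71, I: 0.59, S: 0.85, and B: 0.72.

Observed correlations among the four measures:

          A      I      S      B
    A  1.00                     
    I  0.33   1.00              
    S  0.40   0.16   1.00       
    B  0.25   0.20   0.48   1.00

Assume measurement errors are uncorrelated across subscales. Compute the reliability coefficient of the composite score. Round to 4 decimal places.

0.8521

Var(A+I+S+B) = 4 + 2·[0.33 + 0.40 + 0.25 + 0.16 + 0.20 + 0.48] = 4 + 3.64 = 7.64.
Because errors are independent across components, Cov(Tᵢ,Tⱼ) = Cov(Xᵢ,Xⱼ); the off-diagonal part of the true-score variance is the same as above.
True-score variance = [0.71 + 0.59 + 0.85 + 0.72] + 3.64 = 2.87 + 3.64 = 6.51.
Reliability = 6.51 / 7.64 = 0.8521.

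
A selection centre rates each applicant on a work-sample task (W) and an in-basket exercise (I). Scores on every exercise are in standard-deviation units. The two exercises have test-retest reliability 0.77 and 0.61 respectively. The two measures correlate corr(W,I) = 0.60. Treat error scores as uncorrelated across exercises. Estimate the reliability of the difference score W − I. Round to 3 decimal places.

Var(W−I) = 1 + 1 − 2·0.60 = 2 − 1.2 = 0.8.
With uncorrelated errors the cross-covariances are all true-score covariance, so they carry over unchanged; only the diagonal terms shrink to ρᵢσᵢ².
True-score variance = [0.77 + 0.61] − 1.2 = 1.38 − 1.2 = 0.18.
Reliability = 0.18 / 0.8 = 0.225.

0.225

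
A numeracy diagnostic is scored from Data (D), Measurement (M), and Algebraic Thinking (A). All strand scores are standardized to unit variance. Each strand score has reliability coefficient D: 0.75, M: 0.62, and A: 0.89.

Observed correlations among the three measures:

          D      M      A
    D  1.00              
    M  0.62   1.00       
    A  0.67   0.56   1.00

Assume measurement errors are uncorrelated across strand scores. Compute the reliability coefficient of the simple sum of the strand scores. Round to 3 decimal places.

0.890

Var(D+M+A) = 3 + 2·[0.62 + 0.67 + 0.56] = 3 + 3.7 = 6.7.
With uncorrelated errors the cross-covariances are all true-score covariance, so they carry over unchanged; only the diagonal terms shrink to ρᵢσᵢ².
True-score variance = [0.75 + 0.62 + 0.89] + 3.7 = 2.26 + 3.7 = 5.96.
Reliability = 5.96 / 6.7 = 0.890.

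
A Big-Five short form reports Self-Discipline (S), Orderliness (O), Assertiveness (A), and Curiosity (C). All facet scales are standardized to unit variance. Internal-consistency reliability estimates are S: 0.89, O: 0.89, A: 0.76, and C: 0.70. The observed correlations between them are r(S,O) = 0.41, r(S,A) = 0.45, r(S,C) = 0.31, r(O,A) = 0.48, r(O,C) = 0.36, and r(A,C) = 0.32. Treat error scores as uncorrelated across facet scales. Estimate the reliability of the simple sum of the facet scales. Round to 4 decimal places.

Var(S+O+A+C) = 4 + 2·[0.41 + 0.45 + 0.31 + 0.48 + 0.36 + 0.32] = 4 + 4.66 = 8.66.
Because errors are independent across components, Cov(Tᵢ,Tⱼ) = Cov(Xᵢ,Xⱼ); the off-diagonal part of the true-score variance is the same as above.
True-score variance = [0.89 + 0.89 + 0.76 + 0.70] + 4.66 = 3.24 + 4.66 = 7.9.
Reliability = 7.9 / 8.66 = 0.9122.

0.9122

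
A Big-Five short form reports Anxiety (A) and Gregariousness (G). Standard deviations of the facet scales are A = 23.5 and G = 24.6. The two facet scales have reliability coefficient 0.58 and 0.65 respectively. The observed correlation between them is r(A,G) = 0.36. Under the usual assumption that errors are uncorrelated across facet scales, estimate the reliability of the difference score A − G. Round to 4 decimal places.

Var(A−G) = 23.5² + 24.6² − 2·23.5·24.6·0.36 = 1157.41 − 416.232 = 741.178.
With uncorrelated errors the cross-covariances are all true-score covariance, so they carry over unchanged; only the diagonal terms shrink to ρᵢσᵢ².
True-score variance = [23.5²·0.58 + 24.6²·0.65] − 416.232 = 713.659 − 416.232 = 297.427.
Reliability = 297.427 / 741.178 = 0.4013.

0.4013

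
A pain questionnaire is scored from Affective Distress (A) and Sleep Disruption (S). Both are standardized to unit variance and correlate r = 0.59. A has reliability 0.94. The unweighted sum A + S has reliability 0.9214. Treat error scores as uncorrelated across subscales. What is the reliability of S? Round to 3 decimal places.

Var(A+S) = 2 + 2·0.59 = 3.180.
True-score variance = ρ_A + ρ_S + 2·0.59, so 0.9214 = (0.94 + ρ_S + 1.18) / 3.180.
ρ_S = 0.9214·3.180 − 0.94 − 1.18 = 0.810.

0.810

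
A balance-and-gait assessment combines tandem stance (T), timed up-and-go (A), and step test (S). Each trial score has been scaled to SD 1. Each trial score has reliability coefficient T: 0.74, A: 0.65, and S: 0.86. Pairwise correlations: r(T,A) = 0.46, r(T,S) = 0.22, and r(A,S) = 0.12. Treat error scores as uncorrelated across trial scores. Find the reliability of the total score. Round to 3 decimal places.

Var(T+A+S) = 3 + 2·[0.46 + 0.22 + 0.12] = 3 + 1.6 = 4.6.
Under uncorrelated errors the observed covariances equal the true-score covariances, so only the own-variance terms attenuate.
True-score variance = [0.74 + 0.65 + 0.86] + 1.6 = 2.25 + 1.6 = 3.85.
Reliability = 3.85 / 4.6 = 0.837.

0.837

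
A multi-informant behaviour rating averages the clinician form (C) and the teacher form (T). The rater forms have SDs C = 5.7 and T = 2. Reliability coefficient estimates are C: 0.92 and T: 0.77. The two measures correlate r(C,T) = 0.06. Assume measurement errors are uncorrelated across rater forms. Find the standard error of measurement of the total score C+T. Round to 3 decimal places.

1.876

Var(total) = 36.49 + 1.368 = 37.858.
True-score variance = 32.9708 + 1.368 = 34.3388, so reliability = 0.9070.
Error variance = 37.858 − 34.3388 = 3.5192; SEM = √3.5192 = 1.876.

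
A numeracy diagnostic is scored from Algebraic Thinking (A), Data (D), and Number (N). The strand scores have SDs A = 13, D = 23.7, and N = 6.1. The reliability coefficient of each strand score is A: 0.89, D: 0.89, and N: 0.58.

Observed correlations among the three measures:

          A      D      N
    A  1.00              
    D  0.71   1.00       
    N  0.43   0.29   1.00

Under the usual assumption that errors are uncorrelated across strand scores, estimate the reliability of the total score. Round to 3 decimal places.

Var(A+D+N) = 13² + 23.7² + 6.1² + 2·[13·23.7·0.71 + 13·6.1·0.43 + 23.7·6.1·0.29] = 767.9 + 589.551 = 1357.45.
Under uncorrelated errors the observed covariances equal the true-score covariances, so only the own-variance terms attenuate.
True-score variance = [13²·0.89 + 23.7²·0.89 + 6.1²·0.58] + 589.551 = 671.896 + 589.551 = 1261.45.
Reliability = 1261.45 / 1357.45 = 0.929.

0.929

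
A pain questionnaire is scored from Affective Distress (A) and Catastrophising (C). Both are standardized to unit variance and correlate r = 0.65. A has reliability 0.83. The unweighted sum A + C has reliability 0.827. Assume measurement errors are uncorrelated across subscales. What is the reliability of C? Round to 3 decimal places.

0.599

Var(A+C) = 2 + 2·0.65 = 3.300.
True-score variance = ρ_A + ρ_C + 2·0.65, so 0.827 = (0.83 + ρ_C + 1.30) / 3.300.
ρ_C = 0.827·3.300 − 0.83 − 1.30 = 0.599.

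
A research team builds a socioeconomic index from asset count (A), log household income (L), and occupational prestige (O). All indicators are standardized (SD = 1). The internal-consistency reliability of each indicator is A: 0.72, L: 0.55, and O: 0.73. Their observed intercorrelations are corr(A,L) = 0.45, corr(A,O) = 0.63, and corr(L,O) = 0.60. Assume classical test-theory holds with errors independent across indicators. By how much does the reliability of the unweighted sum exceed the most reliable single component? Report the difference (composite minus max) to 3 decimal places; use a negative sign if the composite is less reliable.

Var(sum) = 3 + 3.36 = 6.36; true-score variance = 2 + 3.36 = 5.36; composite reliability = 0.8428.
Max component reliability = 0.7300.
Difference = 0.8428 − 0.7300 = 0.113.

0.113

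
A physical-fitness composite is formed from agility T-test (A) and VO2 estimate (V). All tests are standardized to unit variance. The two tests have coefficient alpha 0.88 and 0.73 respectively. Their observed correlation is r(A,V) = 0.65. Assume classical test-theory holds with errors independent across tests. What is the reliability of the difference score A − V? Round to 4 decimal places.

Var(A−V) = 1 + 1 − 2·0.65 = 2 − 1.3 = 0.7.
With uncorrelated errors the cross-covariances are all true-score covariance, so they carry over unchanged; only the diagonal terms shrink to ρᵢσᵢ².
True-score variance = [0.88 + 0.73] − 1.3 = 1.61 − 1.3 = 0.31.
Reliability = 0.31 / 0.7 = 0.4429.

0.4429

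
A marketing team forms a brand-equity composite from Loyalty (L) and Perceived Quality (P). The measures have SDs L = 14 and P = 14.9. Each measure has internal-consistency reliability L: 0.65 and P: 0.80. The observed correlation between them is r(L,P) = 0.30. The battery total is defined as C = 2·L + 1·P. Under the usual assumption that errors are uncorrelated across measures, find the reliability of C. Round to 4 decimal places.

Var(C) = 2²·14² + 14.9² + 2·[2·14·14.9·0.30] = 1006.01 + 250.32 = 1256.33.
With uncorrelated errors the cross-covariances are all true-score covariance, so they carry over unchanged; only the diagonal terms shrink to ρᵢσᵢ².
True-score variance = [2²·14²·0.65 + 14.9²·0.80] + 250.32 = 687.208 + 250.32 = 937.528.
Reliability = 937.528 / 1256.33 = 0.7462.

0.7462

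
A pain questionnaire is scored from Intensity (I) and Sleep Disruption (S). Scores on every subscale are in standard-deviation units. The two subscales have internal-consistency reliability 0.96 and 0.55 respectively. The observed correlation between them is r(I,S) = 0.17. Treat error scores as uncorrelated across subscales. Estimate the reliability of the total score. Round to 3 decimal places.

0.791

Var(I+S) = 2 + 2·[0.17] = 2 + 0.34 = 2.34.
Under uncorrelated errors the observed covariances equal the true-score covariances, so only the own-variance terms attenuate.
True-score variance = [0.96 + 0.55] + 0.34 = 1.51 + 0.34 = 1.85.
Reliability = 1.85 / 2.34 = 0.791.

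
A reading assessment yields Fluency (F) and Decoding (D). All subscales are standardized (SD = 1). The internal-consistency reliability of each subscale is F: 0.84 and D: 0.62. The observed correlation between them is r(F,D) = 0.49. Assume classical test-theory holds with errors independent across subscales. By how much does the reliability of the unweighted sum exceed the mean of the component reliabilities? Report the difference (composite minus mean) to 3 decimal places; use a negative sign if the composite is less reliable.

0.089

Var(sum) = 2 + 0.98 = 2.98; true-score variance = 1.46 + 0.98 = 2.44; composite reliability = 0.8188.
Mean component reliability = 0.7300.
Difference = 0.8188 − 0.7300 = 0.089.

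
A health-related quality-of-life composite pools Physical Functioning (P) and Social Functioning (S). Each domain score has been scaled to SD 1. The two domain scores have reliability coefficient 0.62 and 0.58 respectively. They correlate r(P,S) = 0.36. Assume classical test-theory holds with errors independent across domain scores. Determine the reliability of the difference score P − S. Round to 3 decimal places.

0.375

Var(P−S) = 1 + 1 − 2·0.36 = 2 − 0.72 = 1.28.
With uncorrelated errors the cross-covariances are all true-score covariance, so they carry over unchanged; only the diagonal terms shrink to ρᵢσᵢ².
True-score variance = [0.62 + 0.58] − 0.72 = 1.2 − 0.72 = 0.48.
Reliability = 0.48 / 1.28 = 0.375.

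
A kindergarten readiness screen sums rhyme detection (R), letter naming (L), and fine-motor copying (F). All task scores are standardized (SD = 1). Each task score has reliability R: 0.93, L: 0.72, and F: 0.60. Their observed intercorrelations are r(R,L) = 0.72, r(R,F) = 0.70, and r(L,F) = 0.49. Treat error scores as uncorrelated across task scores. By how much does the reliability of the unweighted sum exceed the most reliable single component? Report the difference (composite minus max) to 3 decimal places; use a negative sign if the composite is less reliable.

Var(sum) = 3 + 3.82 = 6.82; true-score variance = 2.25 + 3.82 = 6.07; composite reliability = 0.8900.
Max component reliability = 0.9300.
Difference = 0.8900 − 0.9300 = -0.040.

-0.040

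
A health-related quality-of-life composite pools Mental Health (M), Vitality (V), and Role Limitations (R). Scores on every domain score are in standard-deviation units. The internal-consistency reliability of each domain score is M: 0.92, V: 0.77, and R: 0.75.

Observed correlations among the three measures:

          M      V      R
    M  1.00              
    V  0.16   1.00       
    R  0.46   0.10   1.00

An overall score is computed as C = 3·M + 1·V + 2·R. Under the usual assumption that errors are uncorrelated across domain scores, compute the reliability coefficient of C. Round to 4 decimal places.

0.9066

Var(C) = 3² + 1 + 2² + 2·[3·0.16 + 6·0.46 + 2·0.10] = 14 + 6.88 = 20.88.
Under uncorrelated errors the observed covariances equal the true-score covariances, so only the own-variance terms attenuate.
True-score variance = [3²·0.92 + 0.77 + 2²·0.75] + 6.88 = 12.05 + 6.88 = 18.93.
Reliability = 18.93 / 20.88 = 0.9066.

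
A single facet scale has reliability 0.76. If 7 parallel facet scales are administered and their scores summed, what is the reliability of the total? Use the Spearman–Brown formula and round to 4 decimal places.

0.9568

ρ_k = kρ / (1 + (k−1)ρ) = 7·0.76 / (1 + 6·0.76) = 5.320 / 5.560 = 0.9568.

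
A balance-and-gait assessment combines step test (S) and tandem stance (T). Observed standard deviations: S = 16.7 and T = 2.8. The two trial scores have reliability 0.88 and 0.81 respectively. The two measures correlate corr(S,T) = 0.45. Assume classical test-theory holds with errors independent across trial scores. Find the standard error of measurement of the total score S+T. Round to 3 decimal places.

5.912

Var(total) = 286.73 + 42.084 = 328.814.
True-score variance = 251.774 + 42.084 = 293.858, so reliability = 0.8937.
Error variance = 328.814 − 293.858 = 34.9564; SEM = √34.9564 = 5.912.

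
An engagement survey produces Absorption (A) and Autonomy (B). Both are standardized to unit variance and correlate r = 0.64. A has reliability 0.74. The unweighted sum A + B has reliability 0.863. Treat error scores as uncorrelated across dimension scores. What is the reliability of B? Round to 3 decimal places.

0.811

Var(A+B) = 2 + 2·0.64 = 3.280.
True-score variance = ρ_A + ρ_B + 2·0.64, so 0.863 = (0.74 + ρ_B + 1.28) / 3.280.
ρ_B = 0.863·3.280 − 0.74 − 1.28 = 0.811.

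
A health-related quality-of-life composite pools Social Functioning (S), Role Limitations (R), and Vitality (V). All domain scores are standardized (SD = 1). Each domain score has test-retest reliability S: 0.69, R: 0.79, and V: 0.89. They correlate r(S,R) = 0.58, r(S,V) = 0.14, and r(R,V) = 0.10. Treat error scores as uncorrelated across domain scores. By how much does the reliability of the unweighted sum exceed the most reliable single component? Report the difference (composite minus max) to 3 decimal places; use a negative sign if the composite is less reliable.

Var(sum) = 3 + 1.64 = 4.64; true-score variance = 2.37 + 1.64 = 4.01; composite reliability = 0.8642.
Max component reliability = 0.8900.
Difference = 0.8642 − 0.8900 = -0.026.

-0.026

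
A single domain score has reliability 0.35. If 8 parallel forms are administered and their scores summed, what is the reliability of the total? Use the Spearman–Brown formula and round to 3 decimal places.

0.812

ρ_k = kρ / (1 + (k−1)ρ) = 8·0.35 / (1 + 7·0.35) = 2.800 / 3.450 = 0.812.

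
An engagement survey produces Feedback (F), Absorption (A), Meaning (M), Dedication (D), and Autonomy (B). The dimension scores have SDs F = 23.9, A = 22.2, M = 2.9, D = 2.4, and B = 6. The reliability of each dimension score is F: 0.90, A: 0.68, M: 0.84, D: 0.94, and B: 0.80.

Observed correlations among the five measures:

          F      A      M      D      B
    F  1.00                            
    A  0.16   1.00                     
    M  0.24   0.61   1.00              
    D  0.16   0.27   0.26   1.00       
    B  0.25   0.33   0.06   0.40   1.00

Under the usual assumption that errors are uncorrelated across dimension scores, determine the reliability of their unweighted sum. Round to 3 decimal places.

Var(F+A+M+D+B) = 23.9² + 22.2² + 2.9² + 2.4² + 6² + 2·[23.9·22.2·0.16 + 23.9·2.9·0.24 + 23.9·2.4·0.16 + 23.9·6·0.25 + 22.2·2.9·0.61 + 22.2·2.4·0.27 + 22.2·6·0.33 + 2.9·2.4·0.26 + 2.9·6·0.06 + 2.4·6·0.40] = 1114.22 + 505.564 = 1619.78.
Under uncorrelated errors the observed covariances equal the true-score covariances, so only the own-variance terms attenuate.
True-score variance = [23.9²·0.90 + 22.2²·0.68 + 2.9²·0.84 + 2.4²·0.94 + 6²·0.80] + 505.564 = 890.499 + 505.564 = 1396.06.
Reliability = 1396.06 / 1619.78 = 0.862.

0.862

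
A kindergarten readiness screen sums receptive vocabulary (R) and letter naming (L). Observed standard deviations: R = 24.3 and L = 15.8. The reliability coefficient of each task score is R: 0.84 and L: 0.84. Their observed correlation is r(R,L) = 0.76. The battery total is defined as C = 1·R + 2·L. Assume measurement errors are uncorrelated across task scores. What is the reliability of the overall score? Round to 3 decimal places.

0.908

Var(C) = 24.3² + 2²·15.8² + 2·[2·24.3·15.8·0.76] = 1589.05 + 1167.18 = 2756.23.
Because errors are independent across components, Cov(Tᵢ,Tⱼ) = Cov(Xᵢ,Xⱼ); the off-diagonal part of the true-score variance is the same as above.
True-score variance = [24.3²·0.84 + 2²·15.8²·0.84] + 1167.18 = 1334.8 + 1167.18 = 2501.98.
Reliability = 2501.98 / 2756.23 = 0.908.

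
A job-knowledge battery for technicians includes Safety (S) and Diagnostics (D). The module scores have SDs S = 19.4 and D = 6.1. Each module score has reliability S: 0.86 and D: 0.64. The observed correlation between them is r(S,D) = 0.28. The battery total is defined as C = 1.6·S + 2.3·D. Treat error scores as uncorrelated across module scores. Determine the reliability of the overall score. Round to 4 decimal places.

0.8535

Var(C) = 1.6²·19.4² + 2.3²·6.1² + 2·[3.68·19.4·6.1·0.28] = 1160.32 + 243.875 = 1404.2.
Under uncorrelated errors the observed covariances equal the true-score covariances, so only the own-variance terms attenuate.
True-score variance = [1.6²·19.4²·0.86 + 2.3²·6.1²·0.64] + 243.875 = 954.572 + 243.875 = 1198.45.
Reliability = 1198.45 / 1404.2 = 0.8535.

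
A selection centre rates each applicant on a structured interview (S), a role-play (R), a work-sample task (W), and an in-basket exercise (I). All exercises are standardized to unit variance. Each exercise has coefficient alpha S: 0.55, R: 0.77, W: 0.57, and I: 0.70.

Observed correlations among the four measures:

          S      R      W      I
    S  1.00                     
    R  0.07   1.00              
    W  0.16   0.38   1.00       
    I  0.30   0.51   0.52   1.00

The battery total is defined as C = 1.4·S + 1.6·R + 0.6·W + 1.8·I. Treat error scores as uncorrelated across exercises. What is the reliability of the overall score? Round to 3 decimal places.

0.827

Var(C) = 1.4² + 1.6² + 0.6² + 1.8² + 2·[2.24·0.07 + 0.84·0.16 + 2.52·0.30 + 0.96·0.38 + 2.88·0.51 + 1.08·0.52] = 8.12 + 6.8848 = 15.0048.
With uncorrelated errors the cross-covariances are all true-score covariance, so they carry over unchanged; only the diagonal terms shrink to ρᵢσᵢ².
True-score variance = [1.4²·0.55 + 1.6²·0.77 + 0.6²·0.57 + 1.8²·0.70] + 6.8848 = 5.5224 + 6.8848 = 12.4072.
Reliability = 12.4072 / 15.0048 = 0.827.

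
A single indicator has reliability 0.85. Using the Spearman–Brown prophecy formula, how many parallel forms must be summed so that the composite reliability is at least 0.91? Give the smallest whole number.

k ≥ ρ*(1−ρ₁)/(ρ₁(1−ρ*)) = 0.91·0.15 / (0.85·0.09) = 1.784.
Smallest integer k = 2.

2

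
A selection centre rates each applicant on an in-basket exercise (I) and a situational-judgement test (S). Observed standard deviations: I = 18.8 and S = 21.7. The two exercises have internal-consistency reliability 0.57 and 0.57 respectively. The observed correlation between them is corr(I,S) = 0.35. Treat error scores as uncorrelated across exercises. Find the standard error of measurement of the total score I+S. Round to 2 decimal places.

18.83

Var(total) = 824.33 + 285.572 = 1109.9.
True-score variance = 469.868 + 285.572 = 755.44, so reliability = 0.6806.
Error variance = 1109.9 − 755.44 = 354.462; SEM = √354.462 = 18.83.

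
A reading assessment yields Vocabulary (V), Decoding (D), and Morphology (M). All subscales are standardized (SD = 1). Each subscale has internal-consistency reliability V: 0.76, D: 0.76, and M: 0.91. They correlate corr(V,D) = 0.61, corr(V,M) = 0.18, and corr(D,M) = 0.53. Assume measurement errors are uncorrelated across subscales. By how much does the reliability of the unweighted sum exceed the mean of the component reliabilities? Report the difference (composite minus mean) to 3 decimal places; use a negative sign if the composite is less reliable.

Var(sum) = 3 + 2.64 = 5.64; true-score variance = 2.43 + 2.64 = 5.07; composite reliability = 0.8989.
Mean component reliability = 0.8100.
Difference = 0.8989 − 0.8100 = 0.089.

0.089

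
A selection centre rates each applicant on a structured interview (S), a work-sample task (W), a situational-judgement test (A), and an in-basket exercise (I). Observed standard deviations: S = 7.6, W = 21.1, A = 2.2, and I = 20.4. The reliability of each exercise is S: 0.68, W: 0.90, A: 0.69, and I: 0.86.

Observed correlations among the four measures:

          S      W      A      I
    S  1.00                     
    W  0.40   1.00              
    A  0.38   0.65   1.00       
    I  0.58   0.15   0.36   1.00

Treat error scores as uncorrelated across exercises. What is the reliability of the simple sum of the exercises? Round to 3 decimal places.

Var(S+W+A+I) = 7.6² + 21.1² + 2.2² + 20.4² + 2·[7.6·21.1·0.40 + 7.6·2.2·0.38 + 7.6·20.4·0.58 + 21.1·2.2·0.65 + 21.1·20.4·0.15 + 2.2·20.4·0.36] = 923.97 + 542.633 = 1466.6.
Under uncorrelated errors the observed covariances equal the true-score covariances, so only the own-variance terms attenuate.
True-score variance = [7.6²·0.68 + 21.1²·0.90 + 2.2²·0.69 + 20.4²·0.86] + 542.633 = 801.203 + 542.633 = 1343.84.
Reliability = 1343.84 / 1466.6 = 0.916.

0.916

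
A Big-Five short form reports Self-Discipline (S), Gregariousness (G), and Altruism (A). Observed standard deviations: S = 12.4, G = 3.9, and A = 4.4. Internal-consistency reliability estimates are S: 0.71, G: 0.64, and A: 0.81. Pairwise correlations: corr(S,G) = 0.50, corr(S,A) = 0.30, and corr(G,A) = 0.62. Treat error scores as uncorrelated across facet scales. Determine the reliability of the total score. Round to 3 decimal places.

Var(S+G+A) = 12.4² + 3.9² + 4.4² + 2·[12.4·3.9·0.50 + 12.4·4.4·0.30 + 3.9·4.4·0.62] = 188.33 + 102.374 = 290.704.
Under uncorrelated errors the observed covariances equal the true-score covariances, so only the own-variance terms attenuate.
True-score variance = [12.4²·0.71 + 3.9²·0.64 + 4.4²·0.81] + 102.374 = 134.586 + 102.374 = 236.96.
Reliability = 236.96 / 290.704 = 0.815.

0.815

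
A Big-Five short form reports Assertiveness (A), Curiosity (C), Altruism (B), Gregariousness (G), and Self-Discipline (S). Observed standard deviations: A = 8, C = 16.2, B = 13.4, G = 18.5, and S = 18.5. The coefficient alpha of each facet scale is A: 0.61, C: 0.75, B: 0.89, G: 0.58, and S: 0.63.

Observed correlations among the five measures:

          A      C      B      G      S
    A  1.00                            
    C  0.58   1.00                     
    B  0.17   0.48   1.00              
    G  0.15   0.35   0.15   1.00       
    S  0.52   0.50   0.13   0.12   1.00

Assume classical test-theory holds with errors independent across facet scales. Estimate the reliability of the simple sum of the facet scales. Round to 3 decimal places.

Var(A+C+B+G+S) = 8² + 16.2² + 13.4² + 18.5² + 18.5² + 2·[8·16.2·0.58 + 8·13.4·0.17 + 8·18.5·0.15 + 8·18.5·0.52 + 16.2·13.4·0.48 + 16.2·18.5·0.35 + 16.2·18.5·0.50 + 13.4·18.5·0.15 + 13.4·18.5·0.13 + 18.5·18.5·0.12] = 1190.5 + 1323.95 = 2514.45.
Under uncorrelated errors the observed covariances equal the true-score covariances, so only the own-variance terms attenuate.
True-score variance = [8²·0.61 + 16.2²·0.75 + 13.4²·0.89 + 18.5²·0.58 + 18.5²·0.63] + 1323.95 = 809.801 + 1323.95 = 2133.76.
Reliability = 2133.76 / 2514.45 = 0.849.

0.849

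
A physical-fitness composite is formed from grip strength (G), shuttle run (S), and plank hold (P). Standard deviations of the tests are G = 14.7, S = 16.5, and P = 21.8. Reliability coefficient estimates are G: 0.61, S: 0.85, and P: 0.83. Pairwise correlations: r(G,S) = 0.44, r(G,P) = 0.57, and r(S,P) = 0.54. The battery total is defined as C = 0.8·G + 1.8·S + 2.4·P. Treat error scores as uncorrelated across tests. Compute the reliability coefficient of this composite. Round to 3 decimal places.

0.899

Var(C) = 0.8²·14.7² + 1.8²·16.5² + 2.4²·21.8² + 2·[1.44·14.7·16.5·0.44 + 1.92·14.7·21.8·0.57 + 4.32·16.5·21.8·0.54] = 3757.77 + 2687 = 6444.77.
With uncorrelated errors the cross-covariances are all true-score covariance, so they carry over unchanged; only the diagonal terms shrink to ρᵢσᵢ².
True-score variance = [0.8²·14.7²·0.61 + 1.8²·16.5²·0.85 + 2.4²·21.8²·0.83] + 2687 = 3106.17 + 2687 = 5793.16.
Reliability = 5793.16 / 6444.77 = 0.899.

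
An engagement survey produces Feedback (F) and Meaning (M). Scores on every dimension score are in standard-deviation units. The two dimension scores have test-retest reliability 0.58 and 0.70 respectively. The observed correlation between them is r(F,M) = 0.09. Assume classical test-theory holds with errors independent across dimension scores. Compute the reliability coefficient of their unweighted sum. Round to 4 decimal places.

0.6697

Var(F+M) = 2 + 2·[0.09] = 2 + 0.18 = 2.18.
With uncorrelated errors the cross-covariances are all true-score covariance, so they carry over unchanged; only the diagonal terms shrink to ρᵢσᵢ².
True-score variance = [0.58 + 0.70] + 0.18 = 1.28 + 0.18 = 1.46.
Reliability = 1.46 / 2.18 = 0.6697.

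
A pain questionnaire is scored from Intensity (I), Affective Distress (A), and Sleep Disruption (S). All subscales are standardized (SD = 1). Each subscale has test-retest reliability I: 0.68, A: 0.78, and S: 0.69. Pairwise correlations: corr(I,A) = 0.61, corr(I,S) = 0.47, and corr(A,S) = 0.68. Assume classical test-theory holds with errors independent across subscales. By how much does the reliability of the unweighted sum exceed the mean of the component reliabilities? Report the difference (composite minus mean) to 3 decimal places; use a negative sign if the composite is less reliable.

Var(sum) = 3 + 3.52 = 6.52; true-score variance = 2.15 + 3.52 = 5.67; composite reliability = 0.8696.
Mean component reliability = 0.7167.
Difference = 0.8696 − 0.7167 = 0.153.

0.153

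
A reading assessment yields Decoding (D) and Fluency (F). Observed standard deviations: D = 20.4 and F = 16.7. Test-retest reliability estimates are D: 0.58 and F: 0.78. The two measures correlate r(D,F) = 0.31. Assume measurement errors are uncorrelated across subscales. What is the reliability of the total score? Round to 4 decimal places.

Var(D+F) = 20.4² + 16.7² + 2·[20.4·16.7·0.31] = 695.05 + 211.222 = 906.272.
With uncorrelated errors the cross-covariances are all true-score covariance, so they carry over unchanged; only the diagonal terms shrink to ρᵢσᵢ².
True-score variance = [20.4²·0.58 + 16.7²·0.78] + 211.222 = 458.907 + 211.222 = 670.129.
Reliability = 670.129 / 906.272 = 0.7394.

0.7394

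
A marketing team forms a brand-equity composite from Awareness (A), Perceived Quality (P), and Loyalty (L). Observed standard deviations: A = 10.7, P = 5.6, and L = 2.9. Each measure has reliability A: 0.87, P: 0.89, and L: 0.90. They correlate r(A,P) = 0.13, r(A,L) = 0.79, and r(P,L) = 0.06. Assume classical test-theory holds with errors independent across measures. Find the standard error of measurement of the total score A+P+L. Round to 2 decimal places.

4.38

Var(total) = 154.26 + 66.5554 = 220.815.
True-score variance = 135.086 + 66.5554 = 201.641, so reliability = 0.9132.
Error variance = 220.815 − 201.641 = 19.1743; SEM = √19.1743 = 4.38.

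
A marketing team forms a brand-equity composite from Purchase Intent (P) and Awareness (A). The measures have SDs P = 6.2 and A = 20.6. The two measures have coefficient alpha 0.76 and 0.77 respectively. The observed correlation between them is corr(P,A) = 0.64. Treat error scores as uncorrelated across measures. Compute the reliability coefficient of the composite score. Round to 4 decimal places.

Var(P+A) = 6.2² + 20.6² + 2·[6.2·20.6·0.64] = 462.8 + 163.482 = 626.282.
With uncorrelated errors the cross-covariances are all true-score covariance, so they carry over unchanged; only the diagonal terms shrink to ρᵢσᵢ².
True-score variance = [6.2²·0.76 + 20.6²·0.77] + 163.482 = 355.972 + 163.482 = 519.453.
Reliability = 519.453 / 626.282 = 0.8294.

0.8294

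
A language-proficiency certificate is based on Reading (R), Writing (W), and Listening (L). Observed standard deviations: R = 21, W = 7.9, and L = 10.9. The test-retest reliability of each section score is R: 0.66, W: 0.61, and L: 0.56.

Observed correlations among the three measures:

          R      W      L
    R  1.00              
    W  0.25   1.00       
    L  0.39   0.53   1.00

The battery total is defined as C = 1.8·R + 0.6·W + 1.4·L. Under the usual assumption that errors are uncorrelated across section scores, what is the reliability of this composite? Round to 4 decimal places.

Var(C) = 1.8²·21² + 0.6²·7.9² + 1.4²·10.9² + 2·[1.08·21·7.9·0.25 + 2.52·21·10.9·0.39 + 0.84·7.9·10.9·0.53] = 1684.18 + 616.184 = 2300.36.
Because errors are independent across components, Cov(Tᵢ,Tⱼ) = Cov(Xᵢ,Xⱼ); the off-diagonal part of the true-score variance is the same as above.
True-score variance = [1.8²·21²·0.66 + 0.6²·7.9²·0.61 + 1.4²·10.9²·0.56] + 616.184 = 1087.15 + 616.184 = 1703.33.
Reliability = 1703.33 / 2300.36 = 0.7405.

0.7405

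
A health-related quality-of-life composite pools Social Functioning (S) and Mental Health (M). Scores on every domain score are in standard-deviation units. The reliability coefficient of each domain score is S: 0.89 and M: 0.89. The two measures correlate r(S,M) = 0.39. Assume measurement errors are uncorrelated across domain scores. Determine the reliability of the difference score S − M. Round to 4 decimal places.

Var(S−M) = 1 + 1 − 2·0.39 = 2 − 0.78 = 1.22.
Because errors are independent across components, Cov(Tᵢ,Tⱼ) = Cov(Xᵢ,Xⱼ); the off-diagonal part of the true-score variance is the same as above.
True-score variance = [0.89 + 0.89] − 0.78 = 1.78 − 0.78 = 1.
Reliability = 1 / 1.22 = 0.8197.

0.8197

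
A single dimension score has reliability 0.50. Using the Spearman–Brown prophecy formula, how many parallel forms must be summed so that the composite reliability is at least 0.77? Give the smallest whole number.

k ≥ ρ*(1−ρ₁)/(ρ₁(1−ρ*)) = 0.77·0.50 / (0.50·0.23) = 3.348.
Smallest integer k = 4.

4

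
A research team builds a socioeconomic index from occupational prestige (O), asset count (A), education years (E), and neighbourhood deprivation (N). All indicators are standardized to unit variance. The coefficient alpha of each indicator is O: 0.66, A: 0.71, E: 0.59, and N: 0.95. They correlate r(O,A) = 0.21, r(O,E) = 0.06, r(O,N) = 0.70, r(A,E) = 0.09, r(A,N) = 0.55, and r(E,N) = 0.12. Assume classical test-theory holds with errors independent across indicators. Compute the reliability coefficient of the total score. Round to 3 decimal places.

Var(O+A+E+N) = 4 + 2·[0.21 + 0.06 + 0.70 + 0.09 + 0.55 + 0.12] = 4 + 3.46 = 7.46.
Under uncorrelated errors the observed covariances equal the true-score covariances, so only the own-variance terms attenuate.
True-score variance = [0.66 + 0.71 + 0.59 + 0.95] + 3.46 = 2.91 + 3.46 = 6.37.
Reliability = 6.37 / 7.46 = 0.854.

0.854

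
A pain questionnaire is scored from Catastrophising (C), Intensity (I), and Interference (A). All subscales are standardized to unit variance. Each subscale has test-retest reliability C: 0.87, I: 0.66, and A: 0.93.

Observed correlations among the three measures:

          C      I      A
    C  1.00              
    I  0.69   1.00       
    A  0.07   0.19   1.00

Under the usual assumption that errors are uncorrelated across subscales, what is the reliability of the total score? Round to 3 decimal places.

Var(C+I+A) = 3 + 2·[0.69 + 0.07 + 0.19] = 3 + 1.9 = 4.9.
Because errors are independent across components, Cov(Tᵢ,Tⱼ) = Cov(Xᵢ,Xⱼ); the off-diagonal part of the true-score variance is the same as above.
True-score variance = [0.87 + 0.66 + 0.93] + 1.9 = 2.46 + 1.9 = 4.36.
Reliability = 4.36 / 4.9 = 0.890.

0.890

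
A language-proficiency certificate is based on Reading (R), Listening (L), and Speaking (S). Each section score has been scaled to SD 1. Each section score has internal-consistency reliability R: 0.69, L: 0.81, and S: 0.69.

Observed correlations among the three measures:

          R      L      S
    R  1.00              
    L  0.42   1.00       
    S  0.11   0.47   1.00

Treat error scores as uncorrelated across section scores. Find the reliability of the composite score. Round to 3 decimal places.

0.838

Var(R+L+S) = 3 + 2·[0.42 + 0.11 + 0.47] = 3 + 2 = 5.
Because errors are independent across components, Cov(Tᵢ,Tⱼ) = Cov(Xᵢ,Xⱼ); the off-diagonal part of the true-score variance is the same as above.
True-score variance = [0.69 + 0.81 + 0.69] + 2 = 2.19 + 2 = 4.19.
Reliability = 4.19 / 5 = 0.838.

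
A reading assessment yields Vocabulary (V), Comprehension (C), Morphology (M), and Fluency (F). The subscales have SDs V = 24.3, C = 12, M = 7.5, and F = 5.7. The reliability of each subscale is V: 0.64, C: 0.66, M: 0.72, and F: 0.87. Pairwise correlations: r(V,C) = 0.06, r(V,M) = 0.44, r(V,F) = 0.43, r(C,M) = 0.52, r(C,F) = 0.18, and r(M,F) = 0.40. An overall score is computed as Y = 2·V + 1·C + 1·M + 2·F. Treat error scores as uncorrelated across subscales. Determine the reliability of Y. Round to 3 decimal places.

Var(Y) = 2²·24.3² + 12² + 7.5² + 2²·5.7² + 2·[2·24.3·12·0.06 + 2·24.3·7.5·0.44 + 4·24.3·5.7·0.43 + 12·7.5·0.52 + 2·12·5.7·0.18 + 2·7.5·5.7·0.40] = 2692.17 + 1078.47 = 3770.64.
Under uncorrelated errors the observed covariances equal the true-score covariances, so only the own-variance terms attenuate.
True-score variance = [2²·24.3²·0.64 + 12²·0.66 + 7.5²·0.72 + 2²·5.7²·0.87] + 1078.47 = 1760.26 + 1078.47 = 2838.73.
Reliability = 2838.73 / 3770.64 = 0.753.

0.753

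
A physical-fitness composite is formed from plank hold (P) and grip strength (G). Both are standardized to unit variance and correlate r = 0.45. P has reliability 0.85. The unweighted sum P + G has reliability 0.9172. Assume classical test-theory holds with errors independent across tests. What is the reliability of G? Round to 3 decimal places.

0.910

Var(P+G) = 2 + 2·0.45 = 2.900.
True-score variance = ρ_P + ρ_G + 2·0.45, so 0.9172 = (0.85 + ρ_G + 0.90) / 2.900.
ρ_G = 0.9172·2.900 − 0.85 − 0.90 = 0.910.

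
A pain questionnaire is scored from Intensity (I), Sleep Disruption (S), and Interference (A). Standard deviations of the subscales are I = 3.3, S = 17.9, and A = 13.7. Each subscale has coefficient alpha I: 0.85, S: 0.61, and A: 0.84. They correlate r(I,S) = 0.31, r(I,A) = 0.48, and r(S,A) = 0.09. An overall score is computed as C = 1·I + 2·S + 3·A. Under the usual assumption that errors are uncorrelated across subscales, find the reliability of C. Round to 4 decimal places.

Var(C) = 3.3² + 2²·17.9² + 3²·13.7² + 2·[2·3.3·17.9·0.31 + 3·3.3·13.7·0.48 + 6·17.9·13.7·0.09] = 2981.74 + 468.3 = 3450.04.
Under uncorrelated errors the observed covariances equal the true-score covariances, so only the own-variance terms attenuate.
True-score variance = [3.3²·0.85 + 2²·17.9²·0.61 + 3²·13.7²·0.84] + 468.3 = 2209.99 + 468.3 = 2678.29.
Reliability = 2678.29 / 3450.04 = 0.7763.

0.7763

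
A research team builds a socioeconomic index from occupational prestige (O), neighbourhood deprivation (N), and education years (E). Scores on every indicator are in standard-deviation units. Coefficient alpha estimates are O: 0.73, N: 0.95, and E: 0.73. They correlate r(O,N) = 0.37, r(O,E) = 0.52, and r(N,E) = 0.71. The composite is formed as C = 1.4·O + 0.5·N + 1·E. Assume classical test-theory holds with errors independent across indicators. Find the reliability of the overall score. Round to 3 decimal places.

0.862

Var(C) = 1.4² + 0.5² + 1 + 2·[0.7·0.37 + 1.4·0.52 + 0.5·0.71] = 3.21 + 2.684 = 5.894.
Under uncorrelated errors the observed covariances equal the true-score covariances, so only the own-variance terms attenuate.
True-score variance = [1.4²·0.73 + 0.5²·0.95 + 0.73] + 2.684 = 2.3983 + 2.684 = 5.0823.
Reliability = 5.0823 / 5.894 = 0.862.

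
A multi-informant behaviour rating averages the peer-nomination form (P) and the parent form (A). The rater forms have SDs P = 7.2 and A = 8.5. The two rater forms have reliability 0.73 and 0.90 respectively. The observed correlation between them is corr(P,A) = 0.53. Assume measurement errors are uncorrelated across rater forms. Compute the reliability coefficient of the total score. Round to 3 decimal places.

0.888

Var(P+A) = 7.2² + 8.5² + 2·[7.2·8.5·0.53] = 124.09 + 64.872 = 188.962.
Under uncorrelated errors the observed covariances equal the true-score covariances, so only the own-variance terms attenuate.
True-score variance = [7.2²·0.73 + 8.5²·0.90] + 64.872 = 102.868 + 64.872 = 167.74.
Reliability = 167.74 / 188.962 = 0.888.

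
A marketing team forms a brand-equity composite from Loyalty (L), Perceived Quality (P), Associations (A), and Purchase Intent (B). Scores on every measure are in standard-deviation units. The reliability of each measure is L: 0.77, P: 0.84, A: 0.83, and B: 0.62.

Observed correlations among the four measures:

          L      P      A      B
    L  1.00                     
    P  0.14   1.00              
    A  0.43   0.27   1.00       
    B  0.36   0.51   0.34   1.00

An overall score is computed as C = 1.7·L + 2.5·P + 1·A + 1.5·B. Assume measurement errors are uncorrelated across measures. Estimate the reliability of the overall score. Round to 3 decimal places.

Var(C) = 1.7² + 2.5² + 1 + 1.5² + 2·[4.25·0.14 + 1.7·0.43 + 2.55·0.36 + 2.5·0.27 + 3.75·0.51 + 1.5·0.34] = 12.39 + 10.683 = 23.073.
Under uncorrelated errors the observed covariances equal the true-score covariances, so only the own-variance terms attenuate.
True-score variance = [1.7²·0.77 + 2.5²·0.84 + 0.83 + 1.5²·0.62] + 10.683 = 9.7003 + 10.683 = 20.3833.
Reliability = 20.3833 / 23.073 = 0.883.

0.883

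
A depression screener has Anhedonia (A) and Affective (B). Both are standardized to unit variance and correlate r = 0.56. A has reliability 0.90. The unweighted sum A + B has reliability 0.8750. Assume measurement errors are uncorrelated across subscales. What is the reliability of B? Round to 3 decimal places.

0.710

Var(A+B) = 2 + 2·0.56 = 3.120.
True-score variance = ρ_A + ρ_B + 2·0.56, so 0.8750 = (0.90 + ρ_B + 1.12) / 3.120.
ρ_B = 0.8750·3.120 − 0.90 − 1.12 = 0.710.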